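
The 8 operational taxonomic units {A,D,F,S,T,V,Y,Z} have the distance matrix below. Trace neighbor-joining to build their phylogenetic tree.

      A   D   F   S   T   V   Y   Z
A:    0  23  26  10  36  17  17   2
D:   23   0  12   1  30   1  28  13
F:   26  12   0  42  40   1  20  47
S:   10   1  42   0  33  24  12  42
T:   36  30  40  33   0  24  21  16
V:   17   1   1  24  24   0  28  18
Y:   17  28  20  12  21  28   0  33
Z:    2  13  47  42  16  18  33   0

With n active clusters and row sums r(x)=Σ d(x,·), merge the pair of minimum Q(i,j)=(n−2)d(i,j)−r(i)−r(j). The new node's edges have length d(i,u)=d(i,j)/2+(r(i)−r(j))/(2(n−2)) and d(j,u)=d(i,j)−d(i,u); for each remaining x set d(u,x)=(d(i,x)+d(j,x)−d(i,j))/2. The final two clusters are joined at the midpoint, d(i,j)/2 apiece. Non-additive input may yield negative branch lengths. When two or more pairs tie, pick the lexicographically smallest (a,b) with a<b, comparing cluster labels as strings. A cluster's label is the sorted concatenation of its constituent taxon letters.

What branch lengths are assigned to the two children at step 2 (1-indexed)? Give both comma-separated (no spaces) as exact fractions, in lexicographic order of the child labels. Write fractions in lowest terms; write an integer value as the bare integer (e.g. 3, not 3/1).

step 1: merge (F,V) at d=1, Q=-295; branch lengths F→27/4, V→-23/4; new cluster FV
  updated: d(A,FV)=21, d(D,FV)=6, d(FV,S)=65/2, d(FV,T)=63/2, d(FV,Y)=47/2, d(FV,Z)=32
step 2: merge (A,Z) at d=2, Q=-237; branch lengths A→-19/10, Z→39/10; new cluster AZ
  updated: d(AZ,D)=17, d(AZ,FV)=51/2, d(AZ,S)=25, d(AZ,T)=25, d(AZ,Y)=24
step 3: merge (D,S) at d=1, Q=-363/2; branch lengths D→-35/16, S→51/16; new cluster DS
  updated: d(AZ,DS)=41/2, d(DS,FV)=75/4, d(DS,T)=31, d(DS,Y)=39/2
step 4: merge (T,Y) at d=21, Q=-267/2; branch lengths T→167/12, Y→85/12; new cluster TY
  updated: d(AZ,TY)=14, d(DS,TY)=59/4, d(FV,TY)=17
step 5: merge (AZ,TY) at d=14, Q=-311/4; branch lengths AZ→169/16, TY→55/16; new cluster ATYZ
  updated: d(ATYZ,DS)=85/8, d(ATYZ,FV)=57/4
step 6: merge (ATYZ,DS) at d=85/8, Q=-349/8; branch lengths ATYZ→49/16, DS→121/16; new cluster ADSTYZ
  updated: d(ADSTYZ,FV)=179/16
step 7: merge (ADSTYZ,FV) at d=179/16; branch lengths ADSTYZ→179/32, FV→179/32; new cluster ADFSTVYZ
final tree: ((((A:-19/10,Z:39/10):169/16,(T:167/12,Y:85/12):55/16):49/16,(D:-35/16,S:51/16):121/16):179/32,(F:27/4,V:-23/4):179/32)
total length: 973/16

-19/10,39/10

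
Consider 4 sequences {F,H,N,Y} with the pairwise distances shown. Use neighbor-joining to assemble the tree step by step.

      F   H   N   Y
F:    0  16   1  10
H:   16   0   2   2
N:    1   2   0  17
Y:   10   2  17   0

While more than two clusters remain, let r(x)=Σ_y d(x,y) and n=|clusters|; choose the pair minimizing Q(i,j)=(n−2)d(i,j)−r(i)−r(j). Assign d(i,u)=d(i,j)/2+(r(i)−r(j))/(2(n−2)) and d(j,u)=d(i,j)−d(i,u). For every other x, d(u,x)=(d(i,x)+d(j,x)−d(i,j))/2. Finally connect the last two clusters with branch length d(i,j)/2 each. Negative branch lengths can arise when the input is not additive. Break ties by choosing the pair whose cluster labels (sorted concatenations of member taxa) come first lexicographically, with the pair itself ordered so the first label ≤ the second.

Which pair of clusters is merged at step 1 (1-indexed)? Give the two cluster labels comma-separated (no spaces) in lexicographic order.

1. join F+N (d=1, Q=-45) ⇒ FN; edges |F|=9/4, |N|=-5/4
  updated: d(FN,H)=17/2, d(FN,Y)=13
2. join FN+H (d=17/2, Q=-47/2) ⇒ FHN; edges |FN|=39/4, |H|=-5/4
  updated: d(FHN,Y)=13/4
3. join FHN+Y (d=13/4) ⇒ FHNY; edges |FHN|=13/8, |Y|=13/8
final tree: (((F:9/4,N:-5/4):39/4,H:-5/4):13/8,Y:13/8)
total length: 51/4

F,N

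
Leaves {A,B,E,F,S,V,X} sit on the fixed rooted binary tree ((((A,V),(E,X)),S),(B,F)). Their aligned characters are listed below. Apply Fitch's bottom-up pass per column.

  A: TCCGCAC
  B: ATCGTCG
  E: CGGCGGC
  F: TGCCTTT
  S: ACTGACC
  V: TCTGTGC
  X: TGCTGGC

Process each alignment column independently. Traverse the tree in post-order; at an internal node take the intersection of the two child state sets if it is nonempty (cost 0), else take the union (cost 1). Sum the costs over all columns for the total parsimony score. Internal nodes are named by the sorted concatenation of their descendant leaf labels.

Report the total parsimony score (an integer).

AV@0: {T} ∩ {T} = {T} (intersection, +0)
EX@0: {C} ∪ {T} = {C,T} (union, +1)
AEVX@0: {T} ∩ {C,T} = {T} (intersection, +0)
AESVX@0: {T} ∪ {A} = {A,T} (union, +1)
BF@0: {A} ∪ {T} = {A,T} (union, +1)
ABEFSVX@0: {A,T} ∩ {A,T} = {A,T} (intersection, +0)
AV@1: {C} ∩ {C} = {C} (intersection, +0)
EX@1: {G} ∩ {G} = {G} (intersection, +0)
AEVX@1: {C} ∪ {G} = {C,G} (union, +1)
AESVX@1: {C,G} ∩ {C} = {C} (intersection, +0)
BF@1: {T} ∪ {G} = {G,T} (union, +1)
ABEFSVX@1: {C} ∪ {G,T} = {C,G,T} (union, +1)
AV@2: {C} ∪ {T} = {C,T} (union, +1)
EX@2: {G} ∪ {C} = {C,G} (union, +1)
AEVX@2: {C,T} ∩ {C,G} = {C} (intersection, +0)
AESVX@2: {C} ∪ {T} = {C,T} (union, +1)
BF@2: {C} ∩ {C} = {C} (intersection, +0)
ABEFSVX@2: {C,T} ∩ {C} = {C} (intersection, +0)
AV@3: {G} ∩ {G} = {G} (intersection, +0)
EX@3: {C} ∪ {T} = {C,T} (union, +1)
AEVX@3: {G} ∪ {C,T} = {C,G,T} (union, +1)
AESVX@3: {C,G,T} ∩ {G} = {G} (intersection, +0)
BF@3: {G} ∪ {C} = {C,G} (union, +1)
ABEFSVX@3: {G} ∩ {C,G} = {G} (intersection, +0)
AV@4: {C} ∪ {T} = {C,T} (union, +1)
EX@4: {G} ∩ {G} = {G} (intersection, +0)
AEVX@4: {C,T} ∪ {G} = {C,G,T} (union, +1)
AESVX@4: {C,G,T} ∪ {A} = {A,C,G,T} (union, +1)
BF@4: {T} ∩ {T} = {T} (intersection, +0)
ABEFSVX@4: {A,C,G,T} ∩ {T} = {T} (intersection, +0)
AV@5: {A} ∪ {G} = {A,G} (union, +1)
EX@5: {G} ∩ {G} = {G} (intersection, +0)
AEVX@5: {A,G} ∩ {G} = {G} (intersection, +0)
AESVX@5: {G} ∪ {C} = {C,G} (union, +1)
BF@5: {C} ∪ {T} = {C,T} (union, +1)
ABEFSVX@5: {C,G} ∩ {C,T} = {C} (intersection, +0)
AV@6: {C} ∩ {C} = {C} (intersection, +0)
EX@6: {C} ∩ {C} = {C} (intersection, +0)
AEVX@6: {C} ∩ {C} = {C} (intersection, +0)
AESVX@6: {C} ∩ {C} = {C} (intersection, +0)
BF@6: {G} ∪ {T} = {G,T} (union, +1)
ABEFSVX@6: {C} ∪ {G,T} = {C,G,T} (union, +1)
per-site changes: [3, 3, 3, 3, 3, 3, 2]; total = 20

20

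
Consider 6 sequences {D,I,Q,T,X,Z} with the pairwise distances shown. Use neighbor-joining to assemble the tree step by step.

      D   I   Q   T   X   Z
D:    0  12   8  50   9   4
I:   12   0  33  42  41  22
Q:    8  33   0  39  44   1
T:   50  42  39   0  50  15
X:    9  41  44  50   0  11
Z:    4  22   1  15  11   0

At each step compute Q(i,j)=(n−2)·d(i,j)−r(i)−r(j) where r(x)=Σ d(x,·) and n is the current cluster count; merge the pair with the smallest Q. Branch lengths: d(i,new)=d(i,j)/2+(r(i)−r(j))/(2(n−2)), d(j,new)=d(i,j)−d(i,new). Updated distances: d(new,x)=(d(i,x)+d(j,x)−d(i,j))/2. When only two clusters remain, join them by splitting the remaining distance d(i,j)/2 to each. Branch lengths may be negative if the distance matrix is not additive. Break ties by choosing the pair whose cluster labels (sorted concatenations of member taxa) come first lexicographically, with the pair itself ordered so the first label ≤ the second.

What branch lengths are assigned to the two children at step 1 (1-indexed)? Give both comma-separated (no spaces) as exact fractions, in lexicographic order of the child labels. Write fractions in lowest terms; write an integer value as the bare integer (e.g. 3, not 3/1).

-9/2,27/2

1. join D+X (d=9, Q=-202) ⇒ DX; edges |D|=-9/2, |X|=27/2
  updated: d(DX,I)=22, d(DX,Q)=43/2, d(DX,T)=91/2, d(DX,Z)=3
2. join DX+I (d=22, Q=-145) ⇒ DIX; edges |DX|=13/2, |I|=31/2
  updated: d(DIX,Q)=65/4, d(DIX,T)=131/4, d(DIX,Z)=3/2
3. join DIX+Q (d=65/4, Q=-297/4) ⇒ DIQX; edges |DIX|=107/16, |Q|=153/16
  updated: d(DIQX,T)=111/4, d(DIQX,Z)=-55/8
4. join DIQX+T (d=111/4, Q=-287/8) ⇒ DIQTX; edges |DIQX|=47/16, |T|=397/16
  updated: d(DIQTX,Z)=-157/16
5. join DIQTX+Z (d=-157/16) ⇒ DIQTXZ; edges |DIQTX|=-157/32, |Z|=-157/32
final tree: (((((D:-9/2,X:27/2):13/2,I:31/2):107/16,Q:153/16):47/16,T:397/16):-157/32,Z:-157/32)
total length: 1043/16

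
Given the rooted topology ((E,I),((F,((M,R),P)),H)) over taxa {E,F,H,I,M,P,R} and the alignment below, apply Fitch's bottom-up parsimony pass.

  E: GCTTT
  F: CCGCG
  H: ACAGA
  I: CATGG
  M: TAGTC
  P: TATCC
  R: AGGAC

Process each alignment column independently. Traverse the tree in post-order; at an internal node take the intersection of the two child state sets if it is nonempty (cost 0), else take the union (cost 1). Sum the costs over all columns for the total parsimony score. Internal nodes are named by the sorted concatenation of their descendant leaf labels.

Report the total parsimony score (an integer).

17

EI@0: {G} ∪ {C} = {C,G} (union, +1)
MR@0: {T} ∪ {A} = {A,T} (union, +1)
MPR@0: {A,T} ∩ {T} = {T} (intersection, +0)
FMPR@0: {C} ∪ {T} = {C,T} (union, +1)
FHMPR@0: {C,T} ∪ {A} = {A,C,T} (union, +1)
EFHIMPR@0: {C,G} ∩ {A,C,T} = {C} (intersection, +0)
EI@1: {C} ∪ {A} = {A,C} (union, +1)
MR@1: {A} ∪ {G} = {A,G} (union, +1)
MPR@1: {A,G} ∩ {A} = {A} (intersection, +0)
FMPR@1: {C} ∪ {A} = {A,C} (union, +1)
FHMPR@1: {A,C} ∩ {C} = {C} (intersection, +0)
EFHIMPR@1: {A,C} ∩ {C} = {C} (intersection, +0)
EI@2: {T} ∩ {T} = {T} (intersection, +0)
MR@2: {G} ∩ {G} = {G} (intersection, +0)
MPR@2: {G} ∪ {T} = {G,T} (union, +1)
FMPR@2: {G} ∩ {G,T} = {G} (intersection, +0)
FHMPR@2: {G} ∪ {A} = {A,G} (union, +1)
EFHIMPR@2: {T} ∪ {A,G} = {A,G,T} (union, +1)
EI@3: {T} ∪ {G} = {G,T} (union, +1)
MR@3: {T} ∪ {A} = {A,T} (union, +1)
MPR@3: {A,T} ∪ {C} = {A,C,T} (union, +1)
FMPR@3: {C} ∩ {A,C,T} = {C} (intersection, +0)
FHMPR@3: {C} ∪ {G} = {C,G} (union, +1)
EFHIMPR@3: {G,T} ∩ {C,G} = {G} (intersection, +0)
EI@4: {T} ∪ {G} = {G,T} (union, +1)
MR@4: {C} ∩ {C} = {C} (intersection, +0)
MPR@4: {C} ∩ {C} = {C} (intersection, +0)
FMPR@4: {G} ∪ {C} = {C,G} (union, +1)
FHMPR@4: {C,G} ∪ {A} = {A,C,G} (union, +1)
EFHIMPR@4: {G,T} ∩ {A,C,G} = {G} (intersection, +0)
per-site changes: [4, 3, 3, 4, 3]; total = 17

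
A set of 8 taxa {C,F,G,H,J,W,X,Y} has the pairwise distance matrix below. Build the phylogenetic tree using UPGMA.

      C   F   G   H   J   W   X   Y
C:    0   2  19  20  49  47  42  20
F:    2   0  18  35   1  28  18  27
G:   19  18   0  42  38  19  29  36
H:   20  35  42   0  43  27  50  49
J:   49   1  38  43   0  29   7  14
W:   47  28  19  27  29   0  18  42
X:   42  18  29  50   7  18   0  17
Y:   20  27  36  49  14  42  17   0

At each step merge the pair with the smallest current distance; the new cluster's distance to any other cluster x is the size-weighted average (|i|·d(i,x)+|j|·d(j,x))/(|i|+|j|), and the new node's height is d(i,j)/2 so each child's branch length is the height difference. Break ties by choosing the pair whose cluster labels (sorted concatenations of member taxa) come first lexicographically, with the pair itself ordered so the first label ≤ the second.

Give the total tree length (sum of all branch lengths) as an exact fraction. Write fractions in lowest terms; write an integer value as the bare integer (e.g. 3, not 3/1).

step 1: merge (F,J) at d=1; branch lengths F→1/2, J→1/2; new cluster FJ
  updated: d(C,FJ)=51/2, d(FJ,G)=28, d(FJ,H)=39, d(FJ,W)=57/2, d(FJ,X)=25/2, d(FJ,Y)=41/2
step 2: merge (FJ,X) at d=25/2; branch lengths FJ→23/4, X→25/4; new cluster FJX
  updated: d(C,FJX)=31, d(FJX,G)=85/3, d(FJX,H)=128/3, d(FJX,W)=25, d(FJX,Y)=58/3
step 3: merge (C,G) at d=19; branch lengths C→19/2, G→19/2; new cluster CG
  updated: d(CG,FJX)=89/3, d(CG,H)=31, d(CG,W)=33, d(CG,Y)=28
step 4: merge (FJX,Y) at d=58/3; branch lengths FJX→41/12, Y→29/3; new cluster FJXY
  updated: d(CG,FJXY)=117/4, d(FJXY,H)=177/4, d(FJXY,W)=117/4
step 5: merge (H,W) at d=27; branch lengths H→27/2, W→27/2; new cluster HW
  updated: d(CG,HW)=32, d(FJXY,HW)=147/4
step 6: merge (CG,FJXY) at d=117/4; branch lengths CG→41/8, FJXY→119/24; new cluster CFGJXY
  updated: d(CFGJXY,HW)=211/6
step 7: merge (CFGJXY,HW) at d=211/6; branch lengths CFGJXY→71/24, HW→49/12; new cluster CFGHJWXY
final tree: (((C:19/2,G:19/2):41/8,(((F:1/2,J:1/2):23/4,X:25/4):41/12,Y:29/3):119/24):71/24,(H:27/2,W:27/2):49/12)
total length: 2141/24

2141/24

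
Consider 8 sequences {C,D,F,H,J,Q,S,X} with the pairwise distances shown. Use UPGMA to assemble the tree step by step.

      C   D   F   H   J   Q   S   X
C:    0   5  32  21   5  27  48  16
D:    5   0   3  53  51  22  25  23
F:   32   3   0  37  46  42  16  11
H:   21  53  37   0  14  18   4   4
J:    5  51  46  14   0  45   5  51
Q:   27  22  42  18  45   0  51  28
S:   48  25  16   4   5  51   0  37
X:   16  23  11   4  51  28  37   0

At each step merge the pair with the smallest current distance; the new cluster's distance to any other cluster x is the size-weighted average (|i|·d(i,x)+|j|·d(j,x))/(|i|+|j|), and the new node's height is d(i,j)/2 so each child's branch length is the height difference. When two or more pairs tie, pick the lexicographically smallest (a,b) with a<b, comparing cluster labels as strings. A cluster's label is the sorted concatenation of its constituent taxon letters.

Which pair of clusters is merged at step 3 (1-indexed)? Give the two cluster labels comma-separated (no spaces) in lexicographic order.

C,J

1. join D+F (d=3) ⇒ DF; edges |D|=3/2, |F|=3/2
  updated: d(C,DF)=37/2, d(DF,H)=45, d(DF,J)=97/2, d(DF,Q)=32, d(DF,S)=41/2, d(DF,X)=17
2. join H+S (d=4) ⇒ HS; edges |H|=2, |S|=2
  updated: d(C,HS)=69/2, d(DF,HS)=131/4, d(HS,J)=19/2, d(HS,Q)=69/2, d(HS,X)=41/2
3. join C+J (d=5) ⇒ CJ; edges |C|=5/2, |J|=5/2
  updated: d(CJ,DF)=67/2, d(CJ,HS)=22, d(CJ,Q)=36, d(CJ,X)=67/2
4. join DF+X (d=17) ⇒ DFX; edges |DF|=7, |X|=17/2
  updated: d(CJ,DFX)=67/2, d(DFX,HS)=86/3, d(DFX,Q)=92/3
5. join CJ+HS (d=22) ⇒ CHJS; edges |CJ|=17/2, |HS|=9
  updated: d(CHJS,DFX)=373/12, d(CHJS,Q)=141/4
6. join DFX+Q (d=92/3) ⇒ DFQX; edges |DFX|=41/6, |Q|=46/3
  updated: d(CHJS,DFQX)=257/8
7. join CHJS+DFQX (d=257/8) ⇒ CDFHJQSX; edges |CHJS|=81/16, |DFQX|=35/48
final tree: (((C:5/2,J:5/2):17/2,(H:2,S:2):9):81/16,(((D:3/2,F:3/2):7,X:17/2):41/6,Q:46/3):35/48)
total length: 1751/24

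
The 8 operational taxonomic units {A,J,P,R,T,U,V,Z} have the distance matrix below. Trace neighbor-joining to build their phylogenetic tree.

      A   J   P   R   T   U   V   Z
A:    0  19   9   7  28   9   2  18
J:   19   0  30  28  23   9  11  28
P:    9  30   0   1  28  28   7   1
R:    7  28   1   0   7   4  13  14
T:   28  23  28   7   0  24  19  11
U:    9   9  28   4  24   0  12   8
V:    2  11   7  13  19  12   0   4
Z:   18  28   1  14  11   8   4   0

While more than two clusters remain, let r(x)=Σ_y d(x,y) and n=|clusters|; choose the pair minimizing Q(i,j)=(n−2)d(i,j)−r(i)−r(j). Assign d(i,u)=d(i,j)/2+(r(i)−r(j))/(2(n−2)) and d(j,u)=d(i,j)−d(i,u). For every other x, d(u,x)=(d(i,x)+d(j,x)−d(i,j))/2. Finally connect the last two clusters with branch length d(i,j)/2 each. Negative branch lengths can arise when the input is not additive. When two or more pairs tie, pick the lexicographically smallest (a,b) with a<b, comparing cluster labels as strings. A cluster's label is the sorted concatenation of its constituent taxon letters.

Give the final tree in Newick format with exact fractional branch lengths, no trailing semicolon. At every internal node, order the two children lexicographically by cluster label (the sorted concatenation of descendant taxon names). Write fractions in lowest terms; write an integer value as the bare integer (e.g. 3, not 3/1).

iteration 1: select J,U (d=9, Q=-188); attach at lengths (9, 0); label the merged cluster JU
  updated: d(A,JU)=19/2, d(JU,P)=49/2, d(JU,R)=23/2, d(JU,T)=19, d(JU,V)=7, d(JU,Z)=27/2
iteration 2: select R,T (d=7, Q=-261/2); attach at lengths (-47/20, 187/20); label the merged cluster RT
  updated: d(A,RT)=14, d(JU,RT)=47/4, d(P,RT)=11, d(RT,V)=25/2, d(RT,Z)=9
iteration 3: select P,Z (d=1, Q=-94); attach at lengths (11/8, -3/8); label the merged cluster PZ
  updated: d(A,PZ)=13, d(JU,PZ)=37/2, d(PZ,RT)=19/2, d(PZ,V)=5
iteration 4: select PZ,RT (d=19/2, Q=-261/4); attach at lengths (107/24, 121/24); label the merged cluster PRTZ
  updated: d(A,PRTZ)=35/4, d(JU,PRTZ)=83/8, d(PRTZ,V)=4
iteration 5: select A,V (d=2, Q=-117/4); attach at lengths (45/16, -13/16); label the merged cluster AV
  updated: d(AV,JU)=29/4, d(AV,PRTZ)=43/8
iteration 6: select AV,JU (d=29/4, Q=-23); attach at lengths (9/8, 49/8); label the merged cluster AJUV
  updated: d(AJUV,PRTZ)=17/4
iteration 7: select AJUV,PRTZ (d=17/4); attach at lengths (17/8, 17/8); label the merged cluster AJPRTUVZ
final tree: (((A:45/16,V:-13/16):9/8,(J:9,U:0):49/8):17/8,((P:11/8,Z:-3/8):107/24,(R:-47/20,T:187/20):121/24):17/8)
total length: 40

(((A:45/16,V:-13/16):9/8,(J:9,U:0):49/8):17/8,((P:11/8,Z:-3/8):107/24,(R:-47/20,T:187/20):121/24):17/8)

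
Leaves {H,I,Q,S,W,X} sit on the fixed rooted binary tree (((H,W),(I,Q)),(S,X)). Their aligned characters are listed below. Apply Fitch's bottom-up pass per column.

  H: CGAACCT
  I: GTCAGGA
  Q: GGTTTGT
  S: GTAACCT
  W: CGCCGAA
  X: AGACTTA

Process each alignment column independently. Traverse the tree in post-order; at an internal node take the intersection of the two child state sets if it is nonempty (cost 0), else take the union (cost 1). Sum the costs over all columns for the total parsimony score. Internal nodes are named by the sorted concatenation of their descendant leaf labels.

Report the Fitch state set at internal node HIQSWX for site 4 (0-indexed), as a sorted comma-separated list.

C,G,T

HW@0: {C} ∩ {C} = {C} (intersection, +0)
IQ@0: {G} ∩ {G} = {G} (intersection, +0)
HIQW@0: {C} ∪ {G} = {C,G} (union, +1)
SX@0: {G} ∪ {A} = {A,G} (union, +1)
HIQSWX@0: {C,G} ∩ {A,G} = {G} (intersection, +0)
HW@1: {G} ∩ {G} = {G} (intersection, +0)
IQ@1: {T} ∪ {G} = {G,T} (union, +1)
HIQW@1: {G} ∩ {G,T} = {G} (intersection, +0)
SX@1: {T} ∪ {G} = {G,T} (union, +1)
HIQSWX@1: {G} ∩ {G,T} = {G} (intersection, +0)
HW@2: {A} ∪ {C} = {A,C} (union, +1)
IQ@2: {C} ∪ {T} = {C,T} (union, +1)
HIQW@2: {A,C} ∩ {C,T} = {C} (intersection, +0)
SX@2: {A} ∩ {A} = {A} (intersection, +0)
HIQSWX@2: {C} ∪ {A} = {A,C} (union, +1)
HW@3: {A} ∪ {C} = {A,C} (union, +1)
IQ@3: {A} ∪ {T} = {A,T} (union, +1)
HIQW@3: {A,C} ∩ {A,T} = {A} (intersection, +0)
SX@3: {A} ∪ {C} = {A,C} (union, +1)
HIQSWX@3: {A} ∩ {A,C} = {A} (intersection, +0)
HW@4: {C} ∪ {G} = {C,G} (union, +1)
IQ@4: {G} ∪ {T} = {G,T} (union, +1)
HIQW@4: {C,G} ∩ {G,T} = {G} (intersection, +0)
SX@4: {C} ∪ {T} = {C,T} (union, +1)
HIQSWX@4: {G} ∪ {C,T} = {C,G,T} (union, +1)
HW@5: {C} ∪ {A} = {A,C} (union, +1)
IQ@5: {G} ∩ {G} = {G} (intersection, +0)
HIQW@5: {A,C} ∪ {G} = {A,C,G} (union, +1)
SX@5: {C} ∪ {T} = {C,T} (union, +1)
HIQSWX@5: {A,C,G} ∩ {C,T} = {C} (intersection, +0)
HW@6: {T} ∪ {A} = {A,T} (union, +1)
IQ@6: {A} ∪ {T} = {A,T} (union, +1)
HIQW@6: {A,T} ∩ {A,T} = {A,T} (intersection, +0)
SX@6: {T} ∪ {A} = {A,T} (union, +1)
HIQSWX@6: {A,T} ∩ {A,T} = {A,T} (intersection, +0)
per-site changes: [2, 2, 3, 3, 4, 3, 3]; total = 20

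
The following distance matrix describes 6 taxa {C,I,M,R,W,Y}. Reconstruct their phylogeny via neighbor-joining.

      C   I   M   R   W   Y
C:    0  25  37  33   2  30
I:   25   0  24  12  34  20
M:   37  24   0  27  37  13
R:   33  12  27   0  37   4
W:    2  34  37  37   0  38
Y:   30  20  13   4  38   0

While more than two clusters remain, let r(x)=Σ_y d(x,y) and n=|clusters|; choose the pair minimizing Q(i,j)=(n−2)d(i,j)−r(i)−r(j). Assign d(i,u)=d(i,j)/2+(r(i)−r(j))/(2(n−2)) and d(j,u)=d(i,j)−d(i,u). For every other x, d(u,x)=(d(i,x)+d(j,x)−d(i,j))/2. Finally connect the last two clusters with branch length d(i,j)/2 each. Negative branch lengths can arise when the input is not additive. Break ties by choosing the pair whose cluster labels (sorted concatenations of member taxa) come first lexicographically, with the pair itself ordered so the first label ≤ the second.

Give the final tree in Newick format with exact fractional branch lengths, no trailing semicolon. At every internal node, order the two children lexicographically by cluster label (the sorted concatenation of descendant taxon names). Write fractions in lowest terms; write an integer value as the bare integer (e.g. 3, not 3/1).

1. join C+W (d=2, Q=-267) ⇒ CW; edges |C|=-13/8, |W|=29/8
  updated: d(CW,I)=57/2, d(CW,M)=36, d(CW,R)=34, d(CW,Y)=33
2. join R+Y (d=4, Q=-135) ⇒ RY; edges |R|=19/6, |Y|=5/6
  updated: d(CW,RY)=63/2, d(I,RY)=14, d(M,RY)=18
3. join CW+I (d=57/2, Q=-211/2) ⇒ CIW; edges |CW|=173/8, |I|=55/8
  updated: d(CIW,M)=63/4, d(CIW,RY)=17/2
4. join CIW+M (d=63/4, Q=-169/4) ⇒ CIMW; edges |CIW|=25/8, |M|=101/8
  updated: d(CIMW,RY)=43/8
5. join CIMW+RY (d=43/8) ⇒ CIMRWY; edges |CIMW|=43/16, |RY|=43/16
final tree: ((((C:-13/8,W:29/8):173/8,I:55/8):25/8,M:101/8):43/16,(R:19/6,Y:5/6):43/16)
total length: 445/8

((((C:-13/8,W:29/8):173/8,I:55/8):25/8,M:101/8):43/16,(R:19/6,Y:5/6):43/16)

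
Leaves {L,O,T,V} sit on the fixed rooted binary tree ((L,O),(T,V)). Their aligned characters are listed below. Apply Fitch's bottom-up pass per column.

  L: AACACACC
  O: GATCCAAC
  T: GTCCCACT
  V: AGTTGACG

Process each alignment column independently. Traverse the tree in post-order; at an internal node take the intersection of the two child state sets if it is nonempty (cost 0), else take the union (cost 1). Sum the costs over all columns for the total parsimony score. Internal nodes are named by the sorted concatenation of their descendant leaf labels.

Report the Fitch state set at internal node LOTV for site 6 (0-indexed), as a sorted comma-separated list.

site 0, node LO: L={A} ∪ O={G} → {A,G} (+1)
site 0, node TV: T={G} ∪ V={A} → {A,G} (+1)
site 0, node LOTV: LO={A,G} ∩ TV={A,G} → {A,G} (+0)
site 1, node LO: L={A} ∩ O={A} → {A} (+0)
site 1, node TV: T={T} ∪ V={G} → {G,T} (+1)
site 1, node LOTV: LO={A} ∪ TV={G,T} → {A,G,T} (+1)
site 2, node LO: L={C} ∪ O={T} → {C,T} (+1)
site 2, node TV: T={C} ∪ V={T} → {C,T} (+1)
site 2, node LOTV: LO={C,T} ∩ TV={C,T} → {C,T} (+0)
site 3, node LO: L={A} ∪ O={C} → {A,C} (+1)
site 3, node TV: T={C} ∪ V={T} → {C,T} (+1)
site 3, node LOTV: LO={A,C} ∩ TV={C,T} → {C} (+0)
site 4, node LO: L={C} ∩ O={C} → {C} (+0)
site 4, node TV: T={C} ∪ V={G} → {C,G} (+1)
site 4, node LOTV: LO={C} ∩ TV={C,G} → {C} (+0)
site 5, node LO: L={A} ∩ O={A} → {A} (+0)
site 5, node TV: T={A} ∩ V={A} → {A} (+0)
site 5, node LOTV: LO={A} ∩ TV={A} → {A} (+0)
site 6, node LO: L={C} ∪ O={A} → {A,C} (+1)
site 6, node TV: T={C} ∩ V={C} → {C} (+0)
site 6, node LOTV: LO={A,C} ∩ TV={C} → {C} (+0)
site 7, node LO: L={C} ∩ O={C} → {C} (+0)
site 7, node TV: T={T} ∪ V={G} → {G,T} (+1)
site 7, node LOTV: LO={C} ∪ TV={G,T} → {C,G,T} (+1)
per-site changes: [2, 2, 2, 2, 1, 0, 1, 2]; total = 12

C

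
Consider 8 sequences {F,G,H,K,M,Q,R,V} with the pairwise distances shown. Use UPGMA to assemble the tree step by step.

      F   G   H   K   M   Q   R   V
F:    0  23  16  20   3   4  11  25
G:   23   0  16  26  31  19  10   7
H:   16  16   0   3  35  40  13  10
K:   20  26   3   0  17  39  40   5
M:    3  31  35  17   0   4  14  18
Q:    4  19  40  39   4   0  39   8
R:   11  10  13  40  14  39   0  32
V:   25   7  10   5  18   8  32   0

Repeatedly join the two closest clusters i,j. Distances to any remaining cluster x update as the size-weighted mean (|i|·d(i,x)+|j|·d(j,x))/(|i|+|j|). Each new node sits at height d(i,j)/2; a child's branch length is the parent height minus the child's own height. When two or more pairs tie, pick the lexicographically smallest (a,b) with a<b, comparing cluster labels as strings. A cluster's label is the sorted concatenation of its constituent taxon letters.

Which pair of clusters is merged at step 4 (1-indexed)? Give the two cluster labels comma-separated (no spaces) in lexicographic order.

iteration 1: select F,M (d=3); attach at lengths (3/2, 3/2); label the merged cluster FM
  updated: d(FM,G)=27, d(FM,H)=51/2, d(FM,K)=37/2, d(FM,Q)=4, d(FM,R)=25/2, d(FM,V)=43/2
iteration 2: select H,K (d=3); attach at lengths (3/2, 3/2); label the merged cluster HK
  updated: d(FM,HK)=22, d(G,HK)=21, d(HK,Q)=79/2, d(HK,R)=53/2, d(HK,V)=15/2
iteration 3: select FM,Q (d=4); attach at lengths (1/2, 2); label the merged cluster FMQ
  updated: d(FMQ,G)=73/3, d(FMQ,HK)=167/6, d(FMQ,R)=64/3, d(FMQ,V)=17
iteration 4: select G,V (d=7); attach at lengths (7/2, 7/2); label the merged cluster GV
  updated: d(FMQ,GV)=62/3, d(GV,HK)=57/4, d(GV,R)=21
iteration 5: select GV,HK (d=57/4); attach at lengths (29/8, 45/8); label the merged cluster GHKV
  updated: d(FMQ,GHKV)=97/4, d(GHKV,R)=95/4
iteration 6: select FMQ,R (d=64/3); attach at lengths (26/3, 32/3); label the merged cluster FMQR
  updated: d(FMQR,GHKV)=193/8
iteration 7: select FMQR,GHKV (d=193/8); attach at lengths (67/48, 79/16); label the merged cluster FGHKMQRV
final tree: ((((F:3/2,M:3/2):1/2,Q:2):26/3,R:32/3):67/48,((G:7/2,V:7/2):29/8,(H:3/2,K:3/2):45/8):79/16)
total length: 605/12

G,V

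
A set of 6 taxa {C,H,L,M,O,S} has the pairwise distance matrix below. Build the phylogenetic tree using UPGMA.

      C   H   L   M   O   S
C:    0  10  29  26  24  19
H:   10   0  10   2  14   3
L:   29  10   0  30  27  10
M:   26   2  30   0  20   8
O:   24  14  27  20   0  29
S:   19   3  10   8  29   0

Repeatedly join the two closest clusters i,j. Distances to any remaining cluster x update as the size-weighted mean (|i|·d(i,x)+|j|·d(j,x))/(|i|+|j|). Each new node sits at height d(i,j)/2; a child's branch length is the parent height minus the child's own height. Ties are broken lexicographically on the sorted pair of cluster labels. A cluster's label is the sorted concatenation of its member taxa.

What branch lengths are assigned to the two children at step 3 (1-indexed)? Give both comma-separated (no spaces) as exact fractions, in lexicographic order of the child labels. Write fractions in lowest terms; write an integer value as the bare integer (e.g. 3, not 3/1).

iteration 1: select H,M (d=2); attach at lengths (1, 1); label the merged cluster HM
  updated: d(C,HM)=18, d(HM,L)=20, d(HM,O)=17, d(HM,S)=11/2
iteration 2: select HM,S (d=11/2); attach at lengths (7/4, 11/4); label the merged cluster HMS
  updated: d(C,HMS)=55/3, d(HMS,L)=50/3, d(HMS,O)=21
iteration 3: select HMS,L (d=50/3); attach at lengths (67/12, 25/3); label the merged cluster HLMS
  updated: d(C,HLMS)=21, d(HLMS,O)=45/2
iteration 4: select C,HLMS (d=21); attach at lengths (21/2, 13/6); label the merged cluster CHLMS
  updated: d(CHLMS,O)=114/5
iteration 5: select CHLMS,O (d=114/5); attach at lengths (9/10, 57/5); label the merged cluster CHLMOS
final tree: ((C:21/2,(((H:1,M:1):7/4,S:11/4):67/12,L:25/3):13/6):9/10,O:57/5)
total length: 2723/60

67/12,25/3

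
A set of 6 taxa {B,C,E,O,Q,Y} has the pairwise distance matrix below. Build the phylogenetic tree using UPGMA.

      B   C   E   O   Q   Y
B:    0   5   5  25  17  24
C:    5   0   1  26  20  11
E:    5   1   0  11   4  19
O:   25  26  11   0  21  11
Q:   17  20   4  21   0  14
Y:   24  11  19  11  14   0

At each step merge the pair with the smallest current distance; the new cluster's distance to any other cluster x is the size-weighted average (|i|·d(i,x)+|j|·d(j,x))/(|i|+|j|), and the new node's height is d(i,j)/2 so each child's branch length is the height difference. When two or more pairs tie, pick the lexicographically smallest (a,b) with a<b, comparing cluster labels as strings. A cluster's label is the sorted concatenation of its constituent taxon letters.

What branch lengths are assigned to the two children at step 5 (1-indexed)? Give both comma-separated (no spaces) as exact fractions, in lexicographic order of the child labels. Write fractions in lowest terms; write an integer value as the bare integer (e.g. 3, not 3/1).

125/48,63/16

1. join C+E (d=1) ⇒ CE; edges |C|=1/2, |E|=1/2
  updated: d(B,CE)=5, d(CE,O)=37/2, d(CE,Q)=12, d(CE,Y)=15
2. join B+CE (d=5) ⇒ BCE; edges |B|=5/2, |CE|=2
  updated: d(BCE,O)=62/3, d(BCE,Q)=41/3, d(BCE,Y)=18
3. join O+Y (d=11) ⇒ OY; edges |O|=11/2, |Y|=11/2
  updated: d(BCE,OY)=58/3, d(OY,Q)=35/2
4. join BCE+Q (d=41/3) ⇒ BCEQ; edges |BCE|=13/3, |Q|=41/6
  updated: d(BCEQ,OY)=151/8
5. join BCEQ+OY (d=151/8) ⇒ BCEOQY; edges |BCEQ|=125/48, |OY|=63/16
final tree: (((B:5/2,(C:1/2,E:1/2):2):13/3,Q:41/6):125/48,(O:11/2,Y:11/2):63/16)
total length: 821/24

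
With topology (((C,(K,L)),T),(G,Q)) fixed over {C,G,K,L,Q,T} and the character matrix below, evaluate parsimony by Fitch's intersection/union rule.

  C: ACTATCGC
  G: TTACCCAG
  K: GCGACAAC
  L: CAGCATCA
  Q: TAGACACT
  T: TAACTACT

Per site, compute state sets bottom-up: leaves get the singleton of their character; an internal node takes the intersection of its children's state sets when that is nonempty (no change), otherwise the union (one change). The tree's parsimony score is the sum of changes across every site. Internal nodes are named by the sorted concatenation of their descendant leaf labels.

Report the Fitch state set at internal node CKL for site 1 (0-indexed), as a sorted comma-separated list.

site 0, node KL: K={G} ∪ L={C} → {C,G} (+1)
site 0, node CKL: C={A} ∪ KL={C,G} → {A,C,G} (+1)
site 0, node CKLT: CKL={A,C,G} ∪ T={T} → {A,C,G,T} (+1)
site 0, node GQ: G={T} ∩ Q={T} → {T} (+0)
site 0, node CGKLQT: CKLT={A,C,G,T} ∩ GQ={T} → {T} (+0)
site 1, node KL: K={C} ∪ L={A} → {A,C} (+1)
site 1, node CKL: C={C} ∩ KL={A,C} → {C} (+0)
site 1, node CKLT: CKL={C} ∪ T={A} → {A,C} (+1)
site 1, node GQ: G={T} ∪ Q={A} → {A,T} (+1)
site 1, node CGKLQT: CKLT={A,C} ∩ GQ={A,T} → {A} (+0)
site 2, node KL: K={G} ∩ L={G} → {G} (+0)
site 2, node CKL: C={T} ∪ KL={G} → {G,T} (+1)
site 2, node CKLT: CKL={G,T} ∪ T={A} → {A,G,T} (+1)
site 2, node GQ: G={A} ∪ Q={G} → {A,G} (+1)
site 2, node CGKLQT: CKLT={A,G,T} ∩ GQ={A,G} → {A,G} (+0)
site 3, node KL: K={A} ∪ L={C} → {A,C} (+1)
site 3, node CKL: C={A} ∩ KL={A,C} → {A} (+0)
site 3, node CKLT: CKL={A} ∪ T={C} → {A,C} (+1)
site 3, node GQ: G={C} ∪ Q={A} → {A,C} (+1)
site 3, node CGKLQT: CKLT={A,C} ∩ GQ={A,C} → {A,C} (+0)
site 4, node KL: K={C} ∪ L={A} → {A,C} (+1)
site 4, node CKL: C={T} ∪ KL={A,C} → {A,C,T} (+1)
site 4, node CKLT: CKL={A,C,T} ∩ T={T} → {T} (+0)
site 4, node GQ: G={C} ∩ Q={C} → {C} (+0)
site 4, node CGKLQT: CKLT={T} ∪ GQ={C} → {C,T} (+1)
site 5, node KL: K={A} ∪ L={T} → {A,T} (+1)
site 5, node CKL: C={C} ∪ KL={A,T} → {A,C,T} (+1)
site 5, node CKLT: CKL={A,C,T} ∩ T={A} → {A} (+0)
site 5, node GQ: G={C} ∪ Q={A} → {A,C} (+1)
site 5, node CGKLQT: CKLT={A} ∩ GQ={A,C} → {A} (+0)
site 6, node KL: K={A} ∪ L={C} → {A,C} (+1)
site 6, node CKL: C={G} ∪ KL={A,C} → {A,C,G} (+1)
site 6, node CKLT: CKL={A,C,G} ∩ T={C} → {C} (+0)
site 6, node GQ: G={A} ∪ Q={C} → {A,C} (+1)
site 6, node CGKLQT: CKLT={C} ∩ GQ={A,C} → {C} (+0)
site 7, node KL: K={C} ∪ L={A} → {A,C} (+1)
site 7, node CKL: C={C} ∩ KL={A,C} → {C} (+0)
site 7, node CKLT: CKL={C} ∪ T={T} → {C,T} (+1)
site 7, node GQ: G={G} ∪ Q={T} → {G,T} (+1)
site 7, node CGKLQT: CKLT={C,T} ∩ GQ={G,T} → {T} (+0)
per-site changes: [3, 3, 3, 3, 3, 3, 3, 3]; total = 24

C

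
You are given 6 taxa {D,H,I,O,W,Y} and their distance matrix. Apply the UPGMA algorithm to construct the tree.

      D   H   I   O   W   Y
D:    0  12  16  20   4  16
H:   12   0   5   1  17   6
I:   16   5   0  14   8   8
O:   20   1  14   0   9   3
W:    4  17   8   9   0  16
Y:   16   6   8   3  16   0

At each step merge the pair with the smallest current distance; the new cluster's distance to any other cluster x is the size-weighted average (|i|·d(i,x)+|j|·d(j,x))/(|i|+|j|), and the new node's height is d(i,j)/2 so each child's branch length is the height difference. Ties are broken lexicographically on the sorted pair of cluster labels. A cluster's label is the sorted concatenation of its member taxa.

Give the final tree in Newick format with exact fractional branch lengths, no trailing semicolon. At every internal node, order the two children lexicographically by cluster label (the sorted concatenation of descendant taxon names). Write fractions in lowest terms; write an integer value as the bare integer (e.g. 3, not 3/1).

step 1: merge (H,O) at d=1; branch lengths H→1/2, O→1/2; new cluster HO
  updated: d(D,HO)=16, d(HO,I)=19/2, d(HO,W)=13, d(HO,Y)=9/2
step 2: merge (D,W) at d=4; branch lengths D→2, W→2; new cluster DW
  updated: d(DW,HO)=29/2, d(DW,I)=12, d(DW,Y)=16
step 3: merge (HO,Y) at d=9/2; branch lengths HO→7/4, Y→9/4; new cluster HOY
  updated: d(DW,HOY)=15, d(HOY,I)=9
step 4: merge (HOY,I) at d=9; branch lengths HOY→9/4, I→9/2; new cluster HIOY
  updated: d(DW,HIOY)=57/4
step 5: merge (DW,HIOY) at d=57/4; branch lengths DW→41/8, HIOY→21/8; new cluster DHIOWY
final tree: ((D:2,W:2):41/8,(((H:1/2,O:1/2):7/4,Y:9/4):9/4,I:9/2):21/8)
total length: 47/2

((D:2,W:2):41/8,(((H:1/2,O:1/2):7/4,Y:9/4):9/4,I:9/2):21/8)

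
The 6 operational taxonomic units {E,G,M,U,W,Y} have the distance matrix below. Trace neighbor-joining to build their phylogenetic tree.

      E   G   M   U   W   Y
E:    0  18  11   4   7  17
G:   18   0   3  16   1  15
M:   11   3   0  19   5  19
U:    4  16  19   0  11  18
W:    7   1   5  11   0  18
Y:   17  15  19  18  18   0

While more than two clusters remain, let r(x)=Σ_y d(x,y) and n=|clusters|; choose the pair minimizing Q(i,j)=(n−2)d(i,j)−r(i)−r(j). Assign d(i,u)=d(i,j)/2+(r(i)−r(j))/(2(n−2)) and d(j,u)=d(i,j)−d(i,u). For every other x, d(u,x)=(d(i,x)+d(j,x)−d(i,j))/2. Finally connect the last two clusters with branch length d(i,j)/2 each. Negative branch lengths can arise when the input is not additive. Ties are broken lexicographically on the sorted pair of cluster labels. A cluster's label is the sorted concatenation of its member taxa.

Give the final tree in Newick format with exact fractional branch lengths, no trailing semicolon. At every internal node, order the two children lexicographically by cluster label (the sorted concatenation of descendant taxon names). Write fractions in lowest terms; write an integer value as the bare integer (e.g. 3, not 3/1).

iteration 1: select E,U (d=4, Q=-109); attach at lengths (5/8, 27/8); label the merged cluster EU
  updated: d(EU,G)=15, d(EU,M)=13, d(EU,W)=7, d(EU,Y)=31/2
iteration 2: select EU,Y (d=31/2, Q=-143/2); attach at lengths (59/12, 127/12); label the merged cluster EUY
  updated: d(EUY,G)=29/4, d(EUY,M)=33/4, d(EUY,W)=19/4
iteration 3: select EUY,W (d=19/4, Q=-43/2); attach at lengths (19/4, 0); label the merged cluster EUWY
  updated: d(EUWY,G)=7/4, d(EUWY,M)=17/4
iteration 4: select EUWY,G (d=7/4, Q=-9); attach at lengths (3/2, 1/4); label the merged cluster EGUWY
  updated: d(EGUWY,M)=11/4
iteration 5: select EGUWY,M (d=11/4); attach at lengths (11/8, 11/8); label the merged cluster EGMUWY
final tree: (((((E:5/8,U:27/8):59/12,Y:127/12):19/4,W:0):3/2,G:1/4):11/8,M:11/8)
total length: 115/4

(((((E:5/8,U:27/8):59/12,Y:127/12):19/4,W:0):3/2,G:1/4):11/8,M:11/8)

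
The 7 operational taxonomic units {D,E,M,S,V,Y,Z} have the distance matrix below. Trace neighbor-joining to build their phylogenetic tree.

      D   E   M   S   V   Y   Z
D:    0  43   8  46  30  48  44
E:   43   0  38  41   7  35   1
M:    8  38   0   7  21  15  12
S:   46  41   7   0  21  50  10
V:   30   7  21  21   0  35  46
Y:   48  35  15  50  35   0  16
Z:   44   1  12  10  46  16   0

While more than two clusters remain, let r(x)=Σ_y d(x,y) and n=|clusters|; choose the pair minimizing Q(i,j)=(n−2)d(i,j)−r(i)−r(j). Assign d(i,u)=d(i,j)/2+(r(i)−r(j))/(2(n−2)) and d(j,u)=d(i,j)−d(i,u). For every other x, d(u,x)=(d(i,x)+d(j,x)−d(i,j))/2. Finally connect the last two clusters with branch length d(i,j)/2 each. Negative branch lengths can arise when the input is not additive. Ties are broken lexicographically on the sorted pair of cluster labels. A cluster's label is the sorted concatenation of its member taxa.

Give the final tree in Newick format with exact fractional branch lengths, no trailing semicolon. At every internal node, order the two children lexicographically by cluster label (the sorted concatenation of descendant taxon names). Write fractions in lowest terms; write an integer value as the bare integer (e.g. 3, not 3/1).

iteration 1: select E,V (d=7, Q=-290); attach at lengths (4, 3); label the merged cluster EV
  updated: d(D,EV)=33, d(EV,M)=26, d(EV,S)=55/2, d(EV,Y)=63/2, d(EV,Z)=20
iteration 2: select D,M (d=8, Q=-215); attach at lengths (143/8, -79/8); label the merged cluster DM
  updated: d(DM,EV)=51/2, d(DM,S)=45/2, d(DM,Y)=55/2, d(DM,Z)=24
iteration 3: select S,Z (d=10, Q=-150); attach at lengths (35/3, -5/3); label the merged cluster SZ
  updated: d(DM,SZ)=73/4, d(EV,SZ)=75/4, d(SZ,Y)=28
iteration 4: select DM,Y (d=55/2, Q=-413/4); attach at lengths (157/16, 283/16); label the merged cluster DMY
  updated: d(DMY,EV)=59/4, d(DMY,SZ)=75/8
iteration 5: select DMY,EV (d=59/4, Q=-343/8); attach at lengths (43/16, 193/16); label the merged cluster DEMVY
  updated: d(DEMVY,SZ)=107/16
iteration 6: select DEMVY,SZ (d=107/16); attach at lengths (107/32, 107/32); label the merged cluster DEMSVYZ
final tree: ((((D:143/8,M:-79/8):157/16,Y:283/16):43/16,(E:4,V:3):193/16):107/32,(S:35/3,Z:-5/3):107/32)
total length: 1183/16

((((D:143/8,M:-79/8):157/16,Y:283/16):43/16,(E:4,V:3):193/16):107/32,(S:35/3,Z:-5/3):107/32)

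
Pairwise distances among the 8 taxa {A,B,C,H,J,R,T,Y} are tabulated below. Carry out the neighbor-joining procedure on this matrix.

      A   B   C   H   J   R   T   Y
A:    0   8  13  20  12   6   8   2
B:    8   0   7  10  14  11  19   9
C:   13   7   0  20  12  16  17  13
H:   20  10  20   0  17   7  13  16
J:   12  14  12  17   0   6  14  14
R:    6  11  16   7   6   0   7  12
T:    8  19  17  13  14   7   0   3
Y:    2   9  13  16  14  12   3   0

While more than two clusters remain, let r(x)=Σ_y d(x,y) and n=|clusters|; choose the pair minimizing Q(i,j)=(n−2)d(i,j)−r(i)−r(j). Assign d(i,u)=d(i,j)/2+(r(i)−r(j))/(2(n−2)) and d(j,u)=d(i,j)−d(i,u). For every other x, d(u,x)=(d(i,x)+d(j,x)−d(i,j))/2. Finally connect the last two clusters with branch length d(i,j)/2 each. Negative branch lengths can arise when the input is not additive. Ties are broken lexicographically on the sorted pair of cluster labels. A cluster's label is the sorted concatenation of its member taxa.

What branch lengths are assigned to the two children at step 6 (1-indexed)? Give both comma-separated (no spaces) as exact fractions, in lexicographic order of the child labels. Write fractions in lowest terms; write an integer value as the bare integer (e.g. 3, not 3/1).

33/32,125/32

step 1: merge (B,C) at d=7, Q=-134; branch lengths B→11/6, C→31/6; new cluster BC
  updated: d(A,BC)=7, d(BC,H)=23/2, d(BC,J)=19/2, d(BC,R)=10, d(BC,T)=29/2, d(BC,Y)=15/2
step 2: merge (A,Y) at d=2, Q=-199/2; branch lengths A→21/20, Y→19/20; new cluster AY
  updated: d(AY,BC)=25/4, d(AY,H)=17, d(AY,J)=12, d(AY,R)=8, d(AY,T)=9/2
step 3: merge (AY,T) at d=9/2, Q=-331/4; branch lengths AY→51/32, T→93/32; new cluster ATY
  updated: d(ATY,BC)=65/8, d(ATY,H)=51/4, d(ATY,J)=43/4, d(ATY,R)=21/4
step 4: merge (H,R) at d=7, Q=-111/2; branch lengths H→41/6, R→1/6; new cluster HR
  updated: d(ATY,HR)=11/2, d(BC,HR)=29/4, d(HR,J)=8
step 5: merge (ATY,HR) at d=11/2, Q=-273/8; branch lengths ATY→117/32, HR→59/32; new cluster AHRTY
  updated: d(AHRTY,BC)=79/16, d(AHRTY,J)=53/8
step 6: merge (AHRTY,BC) at d=79/16, Q=-337/16; branch lengths AHRTY→33/32, BC→125/32; new cluster ABCHRTY
  updated: d(ABCHRTY,J)=179/32
step 7: merge (ABCHRTY,J) at d=179/32; branch lengths ABCHRTY→179/64, J→179/64; new cluster ABCHJRTY
final tree: (((((A:21/20,Y:19/20):51/32,T:93/32):117/32,(H:41/6,R:1/6):59/32):33/32,(B:11/6,C:31/6):125/32):179/64,J:179/64)
total length: 1169/32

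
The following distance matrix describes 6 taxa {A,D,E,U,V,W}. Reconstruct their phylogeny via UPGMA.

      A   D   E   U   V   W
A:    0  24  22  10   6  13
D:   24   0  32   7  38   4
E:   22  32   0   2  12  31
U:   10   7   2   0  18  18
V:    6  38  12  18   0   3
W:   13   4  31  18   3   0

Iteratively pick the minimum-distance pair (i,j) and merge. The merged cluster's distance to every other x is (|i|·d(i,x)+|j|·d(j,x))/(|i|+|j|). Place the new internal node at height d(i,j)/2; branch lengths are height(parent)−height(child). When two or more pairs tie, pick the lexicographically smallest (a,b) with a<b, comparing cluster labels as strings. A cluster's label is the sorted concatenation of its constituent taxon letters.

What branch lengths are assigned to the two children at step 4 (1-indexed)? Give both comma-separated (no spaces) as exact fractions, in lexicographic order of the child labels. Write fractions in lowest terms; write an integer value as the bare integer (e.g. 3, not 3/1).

9/2,33/4

iteration 1: select E,U (d=2); attach at lengths (1, 1); label the merged cluster EU
  updated: d(A,EU)=16, d(D,EU)=39/2, d(EU,V)=15, d(EU,W)=49/2
iteration 2: select V,W (d=3); attach at lengths (3/2, 3/2); label the merged cluster VW
  updated: d(A,VW)=19/2, d(D,VW)=21, d(EU,VW)=79/4
iteration 3: select A,VW (d=19/2); attach at lengths (19/4, 13/4); label the merged cluster AVW
  updated: d(AVW,D)=22, d(AVW,EU)=37/2
iteration 4: select AVW,EU (d=37/2); attach at lengths (9/2, 33/4); label the merged cluster AEUVW
  updated: d(AEUVW,D)=21
iteration 5: select AEUVW,D (d=21); attach at lengths (5/4, 21/2); label the merged cluster ADEUVW
final tree: (((A:19/4,(V:3/2,W:3/2):13/4):9/2,(E:1,U:1):33/4):5/4,D:21/2)
total length: 75/2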